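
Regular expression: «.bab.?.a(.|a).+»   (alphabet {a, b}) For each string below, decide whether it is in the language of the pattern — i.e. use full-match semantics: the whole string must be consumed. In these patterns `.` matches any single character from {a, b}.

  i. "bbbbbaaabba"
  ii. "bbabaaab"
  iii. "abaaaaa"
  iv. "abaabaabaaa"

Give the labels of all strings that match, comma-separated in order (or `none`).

i → no match
ii → match
iii → no match
iv → no match

ii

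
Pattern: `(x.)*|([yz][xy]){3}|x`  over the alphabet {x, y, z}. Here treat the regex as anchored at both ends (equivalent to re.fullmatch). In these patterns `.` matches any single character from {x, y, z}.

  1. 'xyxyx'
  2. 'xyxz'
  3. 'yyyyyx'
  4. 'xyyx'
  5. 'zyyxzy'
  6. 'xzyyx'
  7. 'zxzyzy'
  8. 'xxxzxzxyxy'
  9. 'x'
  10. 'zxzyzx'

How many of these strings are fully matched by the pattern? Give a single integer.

7

1 → no match
2 → match
3 → match
4 → no match
5 → match
6 → no match
7 → match
8 → match
9 → match
10 → match
Total matched: 7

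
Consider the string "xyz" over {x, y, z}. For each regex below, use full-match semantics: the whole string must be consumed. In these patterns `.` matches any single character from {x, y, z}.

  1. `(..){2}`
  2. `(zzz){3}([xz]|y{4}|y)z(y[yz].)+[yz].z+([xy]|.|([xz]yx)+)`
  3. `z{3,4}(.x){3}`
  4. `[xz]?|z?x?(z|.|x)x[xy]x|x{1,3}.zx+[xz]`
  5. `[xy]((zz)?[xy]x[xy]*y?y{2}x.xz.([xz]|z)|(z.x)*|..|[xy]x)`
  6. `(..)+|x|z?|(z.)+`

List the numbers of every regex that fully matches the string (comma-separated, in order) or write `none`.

1 → no match
2 → no match — must start with "zzz"
3 → no match — must start with "z"
4 → no match
5 → match
6 → no match

5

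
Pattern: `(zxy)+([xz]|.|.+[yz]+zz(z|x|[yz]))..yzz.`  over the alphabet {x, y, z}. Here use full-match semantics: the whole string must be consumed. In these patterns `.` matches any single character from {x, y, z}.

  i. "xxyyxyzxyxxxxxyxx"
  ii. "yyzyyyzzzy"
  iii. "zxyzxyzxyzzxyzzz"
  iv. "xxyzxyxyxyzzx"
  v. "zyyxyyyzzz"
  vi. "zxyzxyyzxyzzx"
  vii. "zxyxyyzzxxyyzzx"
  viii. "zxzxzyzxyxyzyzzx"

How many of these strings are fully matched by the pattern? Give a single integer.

i → no match — must start with "zxy"
ii → no match — must start with "zxy"
iii → match
iv → no match — must start with "zxy"
v → no match — must start with "zxy"
vi → match
vii → match
viii → no match — must start with "zxy"
Total matched: 3

3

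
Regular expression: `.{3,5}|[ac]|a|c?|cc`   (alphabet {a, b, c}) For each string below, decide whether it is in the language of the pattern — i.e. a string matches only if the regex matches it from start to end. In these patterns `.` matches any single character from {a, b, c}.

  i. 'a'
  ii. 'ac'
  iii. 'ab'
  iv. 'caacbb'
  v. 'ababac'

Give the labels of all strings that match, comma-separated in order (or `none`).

i. 'a' → match
ii. 'ac' → no match
iii. 'ab' → no match
iv. 'caacbb' → no match
v. 'ababac' → no match

i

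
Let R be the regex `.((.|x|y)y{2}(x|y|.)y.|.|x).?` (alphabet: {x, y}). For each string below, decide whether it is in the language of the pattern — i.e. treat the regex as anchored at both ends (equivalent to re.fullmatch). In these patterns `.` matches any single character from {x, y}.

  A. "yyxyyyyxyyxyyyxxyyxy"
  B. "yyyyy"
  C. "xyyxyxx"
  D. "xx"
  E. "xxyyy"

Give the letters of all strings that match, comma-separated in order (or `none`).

D

A → no match
B. "yyyyy" → no match
C. "xyyxyxx" → no match
D. "xx" → match
E. "xxyyy" → no match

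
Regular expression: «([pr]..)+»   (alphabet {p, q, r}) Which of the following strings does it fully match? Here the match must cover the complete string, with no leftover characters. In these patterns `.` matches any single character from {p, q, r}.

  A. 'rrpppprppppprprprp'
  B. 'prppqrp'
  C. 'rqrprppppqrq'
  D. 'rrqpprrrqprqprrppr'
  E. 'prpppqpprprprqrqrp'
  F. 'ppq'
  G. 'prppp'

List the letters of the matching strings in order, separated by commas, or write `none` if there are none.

A, D, F

A → match
B → no match
C → no match
D → match
E → no match
F → match
G → no match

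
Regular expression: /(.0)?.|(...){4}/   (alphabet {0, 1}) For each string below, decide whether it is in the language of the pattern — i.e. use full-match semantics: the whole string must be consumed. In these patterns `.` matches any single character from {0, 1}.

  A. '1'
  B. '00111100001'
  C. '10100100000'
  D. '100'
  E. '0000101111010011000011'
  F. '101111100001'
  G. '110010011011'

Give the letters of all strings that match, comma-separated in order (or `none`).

A → match
B → no match
C → no match
D → match
E → no match
F → match
G → match

A, D, F, G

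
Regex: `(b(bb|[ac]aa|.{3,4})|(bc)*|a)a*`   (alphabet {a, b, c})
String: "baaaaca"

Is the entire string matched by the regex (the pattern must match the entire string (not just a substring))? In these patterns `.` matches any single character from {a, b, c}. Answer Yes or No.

No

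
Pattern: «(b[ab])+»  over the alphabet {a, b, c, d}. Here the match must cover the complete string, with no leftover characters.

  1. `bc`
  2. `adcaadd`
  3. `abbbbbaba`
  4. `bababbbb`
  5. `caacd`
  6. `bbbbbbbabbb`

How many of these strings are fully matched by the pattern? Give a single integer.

1

1 → no match
2 → no match — must start with `b`
3 → no match — must start with `b`
4 → match
5 → no match — must start with `b`
6 → no match
Total matched: 1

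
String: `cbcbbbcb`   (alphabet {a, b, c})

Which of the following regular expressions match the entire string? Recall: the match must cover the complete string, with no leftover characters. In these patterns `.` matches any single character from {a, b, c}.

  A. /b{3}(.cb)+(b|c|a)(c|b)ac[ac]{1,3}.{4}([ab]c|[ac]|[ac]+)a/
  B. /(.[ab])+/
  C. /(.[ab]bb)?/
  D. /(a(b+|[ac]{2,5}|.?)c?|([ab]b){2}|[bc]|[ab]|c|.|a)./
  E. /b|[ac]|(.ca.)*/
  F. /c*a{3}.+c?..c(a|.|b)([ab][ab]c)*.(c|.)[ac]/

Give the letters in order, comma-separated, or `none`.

B

A → no match — must start with `b`
B → match
C → no match
D → no match
E → no match
F → no match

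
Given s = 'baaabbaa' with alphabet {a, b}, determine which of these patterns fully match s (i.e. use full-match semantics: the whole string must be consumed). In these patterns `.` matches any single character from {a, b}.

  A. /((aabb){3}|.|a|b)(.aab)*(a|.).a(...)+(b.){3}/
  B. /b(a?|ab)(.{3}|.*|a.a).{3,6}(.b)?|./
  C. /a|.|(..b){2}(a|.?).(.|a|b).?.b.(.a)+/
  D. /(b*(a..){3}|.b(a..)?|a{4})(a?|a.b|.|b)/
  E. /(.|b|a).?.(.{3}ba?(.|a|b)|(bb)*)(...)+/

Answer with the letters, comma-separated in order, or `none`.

A → no match
B → match
C → no match
D → no match
E → match

B, E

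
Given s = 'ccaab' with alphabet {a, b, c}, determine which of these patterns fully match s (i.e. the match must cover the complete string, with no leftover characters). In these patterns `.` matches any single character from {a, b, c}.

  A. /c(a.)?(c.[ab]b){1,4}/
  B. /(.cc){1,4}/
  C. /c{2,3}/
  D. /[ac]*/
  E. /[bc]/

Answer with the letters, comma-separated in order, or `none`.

A → match
B → no match — must end with 'cc'
C → no match — must end with 'c'
D → no match
E → no match

A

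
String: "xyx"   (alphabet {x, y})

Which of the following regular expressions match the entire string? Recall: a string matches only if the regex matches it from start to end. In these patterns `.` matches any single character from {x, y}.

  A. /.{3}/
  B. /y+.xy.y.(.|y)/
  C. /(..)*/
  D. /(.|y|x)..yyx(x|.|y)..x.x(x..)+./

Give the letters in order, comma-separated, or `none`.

A → match
B → no match — must start with "y"
C → no match
D → no match

A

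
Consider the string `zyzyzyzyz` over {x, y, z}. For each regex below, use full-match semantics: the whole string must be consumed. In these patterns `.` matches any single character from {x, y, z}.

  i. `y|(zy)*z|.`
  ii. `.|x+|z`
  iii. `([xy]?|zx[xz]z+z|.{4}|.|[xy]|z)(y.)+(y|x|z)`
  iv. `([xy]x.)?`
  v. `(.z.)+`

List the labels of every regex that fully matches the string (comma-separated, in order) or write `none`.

i → match
ii → no match
iii → no match
iv → no match
v → no match

i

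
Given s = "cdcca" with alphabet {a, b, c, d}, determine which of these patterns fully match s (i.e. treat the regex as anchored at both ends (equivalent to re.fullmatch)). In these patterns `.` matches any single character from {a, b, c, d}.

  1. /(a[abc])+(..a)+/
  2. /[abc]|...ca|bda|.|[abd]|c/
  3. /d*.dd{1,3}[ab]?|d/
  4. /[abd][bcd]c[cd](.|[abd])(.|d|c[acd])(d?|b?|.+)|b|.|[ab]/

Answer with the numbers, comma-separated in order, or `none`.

1 → no match — must start with "a"
2 → match
3 → no match
4 → no match

2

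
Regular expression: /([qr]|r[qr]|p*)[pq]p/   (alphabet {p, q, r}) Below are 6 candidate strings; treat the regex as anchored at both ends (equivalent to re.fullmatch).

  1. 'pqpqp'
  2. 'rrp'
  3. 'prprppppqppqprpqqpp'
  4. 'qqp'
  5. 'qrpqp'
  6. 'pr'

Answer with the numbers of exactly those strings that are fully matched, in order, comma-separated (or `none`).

4

1 → no match
2 → no match
3 → no match
4 → match
5 → no match
6 → no match — must end with 'p'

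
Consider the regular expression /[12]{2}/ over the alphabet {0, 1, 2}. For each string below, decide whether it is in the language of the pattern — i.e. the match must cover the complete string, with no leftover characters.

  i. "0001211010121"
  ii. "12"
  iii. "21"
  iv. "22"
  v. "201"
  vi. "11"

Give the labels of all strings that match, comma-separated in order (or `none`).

i → no match
ii → match
iii → match
iv → match
v → no match
vi → match

ii, iii, iv, vi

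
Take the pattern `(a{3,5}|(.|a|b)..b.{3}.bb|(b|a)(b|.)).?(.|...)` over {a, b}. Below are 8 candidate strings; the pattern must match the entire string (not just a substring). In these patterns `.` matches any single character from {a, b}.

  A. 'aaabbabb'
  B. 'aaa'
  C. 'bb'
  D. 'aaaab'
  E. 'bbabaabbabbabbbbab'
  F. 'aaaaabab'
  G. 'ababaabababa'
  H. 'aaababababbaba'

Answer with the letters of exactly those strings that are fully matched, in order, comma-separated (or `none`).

A. 'aaabbabb' → no match
B. 'aaa' → match
C. 'bb' → no match
D. 'aaaab' → match
E → no match
F. 'aaaaabab' → match
G. 'ababaabababa' → no match
H → no match

B, D, F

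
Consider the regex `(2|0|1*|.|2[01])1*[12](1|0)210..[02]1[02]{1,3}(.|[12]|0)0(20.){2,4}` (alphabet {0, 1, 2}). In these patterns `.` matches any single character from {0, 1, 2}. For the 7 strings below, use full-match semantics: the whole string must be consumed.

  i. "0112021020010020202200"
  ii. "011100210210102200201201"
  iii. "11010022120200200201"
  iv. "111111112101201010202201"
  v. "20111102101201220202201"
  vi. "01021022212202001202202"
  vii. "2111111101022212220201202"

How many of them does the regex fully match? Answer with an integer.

3

i → match
ii → no match
iii → no match
iv → match
v → match
vi → no match
vii → no match
Total matched: 3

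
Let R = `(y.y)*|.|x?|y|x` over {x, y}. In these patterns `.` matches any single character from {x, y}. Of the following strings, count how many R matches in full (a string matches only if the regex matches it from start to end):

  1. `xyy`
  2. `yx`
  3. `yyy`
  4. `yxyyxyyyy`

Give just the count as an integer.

2

1 → no match
2 → no match
3 → match
4 → match
Total matched: 2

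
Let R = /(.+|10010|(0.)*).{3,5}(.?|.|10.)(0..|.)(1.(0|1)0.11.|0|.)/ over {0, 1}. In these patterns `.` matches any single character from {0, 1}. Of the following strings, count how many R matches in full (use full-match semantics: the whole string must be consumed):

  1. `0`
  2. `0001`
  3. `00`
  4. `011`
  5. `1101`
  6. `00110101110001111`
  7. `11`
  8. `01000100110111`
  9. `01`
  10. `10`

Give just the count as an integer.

2

1. `0` → no match
2. `0001` → no match
3. `00` → no match
4. `011` → no match
5. `1101` → no match
6 → match
7. `11` → no match
8 → match
9. `01` → no match
10. `10` → no match
Total matched: 2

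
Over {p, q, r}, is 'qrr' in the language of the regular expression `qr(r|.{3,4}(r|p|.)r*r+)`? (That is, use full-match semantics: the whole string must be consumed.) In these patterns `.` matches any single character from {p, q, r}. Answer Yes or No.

Yes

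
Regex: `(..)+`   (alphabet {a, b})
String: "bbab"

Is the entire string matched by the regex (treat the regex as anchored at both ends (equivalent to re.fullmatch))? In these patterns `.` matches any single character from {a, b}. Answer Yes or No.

Yes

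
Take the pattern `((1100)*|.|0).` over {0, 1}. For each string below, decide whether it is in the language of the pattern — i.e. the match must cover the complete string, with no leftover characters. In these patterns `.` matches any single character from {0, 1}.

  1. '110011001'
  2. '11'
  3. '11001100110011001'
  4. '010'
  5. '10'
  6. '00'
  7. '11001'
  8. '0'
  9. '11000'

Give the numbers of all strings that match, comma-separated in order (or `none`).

1. '110011001' → match
2. '11' → match
3 → match
4. '010' → no match
5. '10' → match
6. '00' → match
7. '11001' → match
8. '0' → match
9. '11000' → match

1, 2, 3, 5, 6, 7, 8, 9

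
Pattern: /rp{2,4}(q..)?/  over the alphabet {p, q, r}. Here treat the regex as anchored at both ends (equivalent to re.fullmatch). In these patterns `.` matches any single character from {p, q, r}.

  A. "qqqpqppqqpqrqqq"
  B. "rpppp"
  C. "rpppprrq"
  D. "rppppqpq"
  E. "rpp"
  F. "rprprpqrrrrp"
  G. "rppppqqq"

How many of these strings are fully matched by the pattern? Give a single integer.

4

A → no match — must start with "rp"
B. "rpppp" → match
C. "rpppprrq" → no match
D. "rppppqpq" → match
E. "rpp" → match
F. "rprprpqrrrrp" → no match
G. "rppppqqq" → match
Total matched: 4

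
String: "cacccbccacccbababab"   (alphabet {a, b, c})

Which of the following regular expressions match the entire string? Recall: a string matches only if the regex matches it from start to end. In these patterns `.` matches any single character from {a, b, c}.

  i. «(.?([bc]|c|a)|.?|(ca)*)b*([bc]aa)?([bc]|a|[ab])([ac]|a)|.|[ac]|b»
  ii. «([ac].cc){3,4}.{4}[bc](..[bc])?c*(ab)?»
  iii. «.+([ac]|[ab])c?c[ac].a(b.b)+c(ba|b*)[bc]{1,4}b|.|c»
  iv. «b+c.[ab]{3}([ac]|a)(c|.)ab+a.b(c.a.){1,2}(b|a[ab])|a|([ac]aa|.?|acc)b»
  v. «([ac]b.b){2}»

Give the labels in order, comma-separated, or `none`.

ii

i → no match
ii → match
iii → no match
iv → no match
v → no match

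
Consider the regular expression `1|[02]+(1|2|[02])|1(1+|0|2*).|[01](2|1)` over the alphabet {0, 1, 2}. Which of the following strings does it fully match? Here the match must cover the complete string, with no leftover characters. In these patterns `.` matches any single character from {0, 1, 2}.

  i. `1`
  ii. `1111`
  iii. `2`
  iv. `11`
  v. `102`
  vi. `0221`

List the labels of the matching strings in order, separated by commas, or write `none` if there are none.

i → match
ii → match
iii → no match
iv → match
v → match
vi → match

i, ii, iv, v, vi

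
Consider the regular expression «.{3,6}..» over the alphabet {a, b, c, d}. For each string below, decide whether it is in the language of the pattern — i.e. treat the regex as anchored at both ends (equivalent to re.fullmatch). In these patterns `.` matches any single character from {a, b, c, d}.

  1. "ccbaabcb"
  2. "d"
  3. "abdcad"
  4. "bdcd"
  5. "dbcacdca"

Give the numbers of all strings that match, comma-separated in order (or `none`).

1. "ccbaabcb" → match
2. "d" → no match
3. "abdcad" → match
4. "bdcd" → no match
5. "dbcacdca" → match

1, 3, 5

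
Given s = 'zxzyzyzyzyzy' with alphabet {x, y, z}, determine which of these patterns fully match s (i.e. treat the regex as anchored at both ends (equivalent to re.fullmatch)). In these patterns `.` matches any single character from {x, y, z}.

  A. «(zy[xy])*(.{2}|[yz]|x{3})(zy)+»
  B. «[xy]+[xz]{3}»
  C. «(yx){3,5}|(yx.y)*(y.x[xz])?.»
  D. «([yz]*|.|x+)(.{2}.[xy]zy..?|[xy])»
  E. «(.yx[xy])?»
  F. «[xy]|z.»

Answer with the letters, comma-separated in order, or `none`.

A

A → match
B → no match
C → no match
D → no match
E → no match
F → no match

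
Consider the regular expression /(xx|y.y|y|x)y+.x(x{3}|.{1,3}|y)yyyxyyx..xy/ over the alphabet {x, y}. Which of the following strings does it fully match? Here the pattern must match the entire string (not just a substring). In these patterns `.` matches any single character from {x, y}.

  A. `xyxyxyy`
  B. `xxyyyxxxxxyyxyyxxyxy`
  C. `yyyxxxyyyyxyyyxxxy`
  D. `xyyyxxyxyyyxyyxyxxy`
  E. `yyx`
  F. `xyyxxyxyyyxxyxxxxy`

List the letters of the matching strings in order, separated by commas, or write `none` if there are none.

A → no match — must end with `xy`
B → no match
C → no match
D → match
E → no match — must end with `xy`
F → no match

D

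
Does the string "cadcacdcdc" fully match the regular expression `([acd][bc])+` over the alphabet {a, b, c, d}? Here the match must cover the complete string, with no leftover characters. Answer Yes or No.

No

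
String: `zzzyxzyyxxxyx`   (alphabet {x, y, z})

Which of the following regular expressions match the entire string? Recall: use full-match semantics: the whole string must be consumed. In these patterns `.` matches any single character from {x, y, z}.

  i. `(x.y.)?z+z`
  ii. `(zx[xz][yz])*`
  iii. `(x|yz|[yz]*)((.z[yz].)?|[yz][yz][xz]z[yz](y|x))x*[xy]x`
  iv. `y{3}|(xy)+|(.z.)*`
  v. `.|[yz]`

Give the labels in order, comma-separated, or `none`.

iii

i → no match — must end with `zz`
ii → no match
iii → match
iv → no match
v → no match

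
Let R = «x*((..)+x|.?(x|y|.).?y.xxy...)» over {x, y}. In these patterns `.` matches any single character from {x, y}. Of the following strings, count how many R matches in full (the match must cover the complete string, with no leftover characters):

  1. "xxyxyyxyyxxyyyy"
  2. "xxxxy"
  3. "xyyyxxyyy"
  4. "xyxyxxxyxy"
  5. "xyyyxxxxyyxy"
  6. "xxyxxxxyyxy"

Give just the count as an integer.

1 → no match
2 → no match
3 → no match
4 → no match
5 → no match
6 → no match
Total matched: 0

0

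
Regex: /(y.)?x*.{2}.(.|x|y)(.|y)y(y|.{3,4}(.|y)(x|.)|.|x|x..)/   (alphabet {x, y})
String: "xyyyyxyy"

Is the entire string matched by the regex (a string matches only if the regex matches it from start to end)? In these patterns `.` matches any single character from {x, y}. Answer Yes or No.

Yes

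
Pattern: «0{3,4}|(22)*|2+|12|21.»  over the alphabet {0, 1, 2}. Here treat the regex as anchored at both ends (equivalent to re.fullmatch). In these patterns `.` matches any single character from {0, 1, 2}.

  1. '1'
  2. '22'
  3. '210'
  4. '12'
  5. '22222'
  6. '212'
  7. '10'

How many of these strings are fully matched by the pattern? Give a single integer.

1 → no match
2 → match
3 → match
4 → match
5 → match
6 → match
7 → no match
Total matched: 5

5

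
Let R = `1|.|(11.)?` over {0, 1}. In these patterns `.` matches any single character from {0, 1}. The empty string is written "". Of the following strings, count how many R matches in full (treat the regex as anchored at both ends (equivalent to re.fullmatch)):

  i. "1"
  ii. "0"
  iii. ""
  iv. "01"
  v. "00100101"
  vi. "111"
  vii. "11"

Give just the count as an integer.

4

i → match
ii → match
iii → match
iv → no match
v → no match
vi → match
vii → no match
Total matched: 4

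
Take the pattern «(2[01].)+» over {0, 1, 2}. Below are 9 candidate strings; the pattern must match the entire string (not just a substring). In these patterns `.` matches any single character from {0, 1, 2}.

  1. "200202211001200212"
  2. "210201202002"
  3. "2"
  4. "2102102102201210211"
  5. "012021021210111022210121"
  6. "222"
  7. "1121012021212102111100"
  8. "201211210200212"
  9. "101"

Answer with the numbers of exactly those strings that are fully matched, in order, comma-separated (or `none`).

8

1 → no match
2 → no match
3 → no match
4 → no match
5 → no match — must start with "2"
6 → no match
7 → no match — must start with "2"
8 → match
9 → no match — must start with "2"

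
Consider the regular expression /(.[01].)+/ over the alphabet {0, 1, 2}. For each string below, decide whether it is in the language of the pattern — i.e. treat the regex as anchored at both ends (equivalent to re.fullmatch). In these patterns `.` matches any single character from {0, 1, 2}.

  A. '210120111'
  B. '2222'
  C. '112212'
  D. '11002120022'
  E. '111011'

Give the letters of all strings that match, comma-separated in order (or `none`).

C, E

A → no match
B → no match
C → match
D → no match
E → match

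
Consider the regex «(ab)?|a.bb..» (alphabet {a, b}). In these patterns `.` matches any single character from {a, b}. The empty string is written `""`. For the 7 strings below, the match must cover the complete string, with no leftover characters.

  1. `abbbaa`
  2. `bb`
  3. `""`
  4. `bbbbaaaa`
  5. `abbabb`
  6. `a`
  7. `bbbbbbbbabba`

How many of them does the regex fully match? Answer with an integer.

2

1 → match
2 → no match
3 → match
4 → no match
5 → no match
6 → no match
7 → no match
Total matched: 2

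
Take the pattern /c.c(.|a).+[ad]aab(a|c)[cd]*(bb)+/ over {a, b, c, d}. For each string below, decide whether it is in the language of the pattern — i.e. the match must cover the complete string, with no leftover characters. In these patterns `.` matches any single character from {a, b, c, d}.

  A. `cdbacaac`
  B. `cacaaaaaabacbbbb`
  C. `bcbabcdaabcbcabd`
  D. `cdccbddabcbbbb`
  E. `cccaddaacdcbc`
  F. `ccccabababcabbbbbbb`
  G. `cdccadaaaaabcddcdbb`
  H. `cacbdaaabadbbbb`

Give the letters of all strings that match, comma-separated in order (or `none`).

A → no match — must end with `bb`
B → match
C → no match — must start with `c`
D → no match
E → no match — must end with `bb`
F → no match
G → match
H → match

B, G, H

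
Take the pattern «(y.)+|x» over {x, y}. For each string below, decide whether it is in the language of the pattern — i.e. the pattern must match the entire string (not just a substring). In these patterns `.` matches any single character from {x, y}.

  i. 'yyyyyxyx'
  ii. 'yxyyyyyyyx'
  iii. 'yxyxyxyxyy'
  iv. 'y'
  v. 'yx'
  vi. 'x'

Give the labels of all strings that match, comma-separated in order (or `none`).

i → match
ii → match
iii → match
iv → no match
v → match
vi → match

i, ii, iii, v, vi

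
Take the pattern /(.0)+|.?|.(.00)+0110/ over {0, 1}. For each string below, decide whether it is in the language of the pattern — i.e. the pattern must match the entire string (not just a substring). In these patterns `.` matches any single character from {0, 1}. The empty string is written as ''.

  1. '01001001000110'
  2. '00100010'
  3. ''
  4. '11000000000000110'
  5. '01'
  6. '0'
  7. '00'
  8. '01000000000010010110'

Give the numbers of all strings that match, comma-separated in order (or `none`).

1 → match
2 → match
3 → match
4 → match
5 → no match
6 → match
7 → match
8 → no match

1, 2, 3, 4, 6, 7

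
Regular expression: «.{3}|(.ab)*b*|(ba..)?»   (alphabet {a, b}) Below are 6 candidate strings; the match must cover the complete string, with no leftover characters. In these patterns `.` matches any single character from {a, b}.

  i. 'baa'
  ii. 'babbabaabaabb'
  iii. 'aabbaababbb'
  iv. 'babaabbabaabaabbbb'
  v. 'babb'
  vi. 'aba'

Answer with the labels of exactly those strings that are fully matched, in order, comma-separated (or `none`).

i, ii, iv, v, vi

i → match
ii → match
iii → no match
iv → match
v → match
vi → match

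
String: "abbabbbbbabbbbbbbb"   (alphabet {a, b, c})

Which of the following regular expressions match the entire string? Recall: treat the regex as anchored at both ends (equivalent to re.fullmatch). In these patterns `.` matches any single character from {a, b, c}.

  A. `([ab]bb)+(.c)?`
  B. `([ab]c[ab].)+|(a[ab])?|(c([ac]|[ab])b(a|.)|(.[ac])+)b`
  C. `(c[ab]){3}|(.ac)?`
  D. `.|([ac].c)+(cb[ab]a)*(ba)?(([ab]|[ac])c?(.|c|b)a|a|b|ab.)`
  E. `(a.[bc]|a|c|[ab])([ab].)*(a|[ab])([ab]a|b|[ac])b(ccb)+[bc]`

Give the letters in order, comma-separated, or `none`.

A

A → match
B → no match
C → no match
D → no match
E → no match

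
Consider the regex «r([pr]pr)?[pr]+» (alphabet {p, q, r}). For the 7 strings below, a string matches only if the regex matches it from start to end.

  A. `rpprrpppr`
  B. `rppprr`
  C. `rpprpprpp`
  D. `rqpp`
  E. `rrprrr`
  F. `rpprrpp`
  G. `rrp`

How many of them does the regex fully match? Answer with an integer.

A → match
B → match
C → match
D → no match
E → match
F → match
G → match
Total matched: 6

6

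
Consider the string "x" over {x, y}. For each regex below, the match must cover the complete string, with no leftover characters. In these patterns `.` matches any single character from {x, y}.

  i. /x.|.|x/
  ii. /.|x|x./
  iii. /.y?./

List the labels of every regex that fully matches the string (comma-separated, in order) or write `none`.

i → match
ii → match
iii → no match

i, ii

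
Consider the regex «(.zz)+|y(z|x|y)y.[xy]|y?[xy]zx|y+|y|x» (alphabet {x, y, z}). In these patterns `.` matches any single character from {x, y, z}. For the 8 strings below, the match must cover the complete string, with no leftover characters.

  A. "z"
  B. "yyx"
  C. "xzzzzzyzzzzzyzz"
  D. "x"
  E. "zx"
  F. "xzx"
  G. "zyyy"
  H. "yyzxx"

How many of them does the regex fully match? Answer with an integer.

3

A → no match
B → no match
C → match
D → match
E → no match
F → match
G → no match
H → no match
Total matched: 3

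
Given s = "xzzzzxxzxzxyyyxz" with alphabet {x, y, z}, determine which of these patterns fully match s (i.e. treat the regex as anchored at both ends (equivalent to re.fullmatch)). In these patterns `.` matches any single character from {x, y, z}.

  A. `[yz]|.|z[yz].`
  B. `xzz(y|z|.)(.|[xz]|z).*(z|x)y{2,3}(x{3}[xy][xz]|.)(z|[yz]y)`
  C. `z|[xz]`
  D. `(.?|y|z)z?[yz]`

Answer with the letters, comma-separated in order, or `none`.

B

A → no match
B → match
C → no match
D → no match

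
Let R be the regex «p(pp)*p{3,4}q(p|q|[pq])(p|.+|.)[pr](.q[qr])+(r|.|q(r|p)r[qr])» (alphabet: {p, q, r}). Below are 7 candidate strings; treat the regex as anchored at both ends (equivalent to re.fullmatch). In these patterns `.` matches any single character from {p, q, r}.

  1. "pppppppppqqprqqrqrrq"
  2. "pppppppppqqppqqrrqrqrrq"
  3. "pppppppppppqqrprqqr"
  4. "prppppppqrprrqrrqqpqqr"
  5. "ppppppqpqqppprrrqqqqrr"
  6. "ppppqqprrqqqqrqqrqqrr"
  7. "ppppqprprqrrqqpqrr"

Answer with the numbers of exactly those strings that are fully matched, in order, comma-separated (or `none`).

1 → match
2 → match
3 → match
4 → no match
5 → match
6 → match
7 → match

1, 2, 3, 5, 6, 7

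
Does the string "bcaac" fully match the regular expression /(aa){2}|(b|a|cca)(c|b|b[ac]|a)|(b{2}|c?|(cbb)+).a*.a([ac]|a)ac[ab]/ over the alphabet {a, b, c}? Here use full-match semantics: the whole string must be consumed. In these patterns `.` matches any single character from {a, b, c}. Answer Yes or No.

No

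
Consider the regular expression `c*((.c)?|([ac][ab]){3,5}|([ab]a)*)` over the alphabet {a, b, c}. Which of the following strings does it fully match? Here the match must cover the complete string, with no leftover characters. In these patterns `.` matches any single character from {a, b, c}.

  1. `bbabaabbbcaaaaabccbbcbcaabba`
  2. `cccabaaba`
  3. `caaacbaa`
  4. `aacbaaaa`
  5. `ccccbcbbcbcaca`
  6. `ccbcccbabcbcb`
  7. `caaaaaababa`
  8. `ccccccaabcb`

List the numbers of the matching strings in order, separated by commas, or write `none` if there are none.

1 → no match
2 → no match
3 → match
4 → match
5 → no match
6 → no match
7 → match
8 → match

3, 4, 7, 8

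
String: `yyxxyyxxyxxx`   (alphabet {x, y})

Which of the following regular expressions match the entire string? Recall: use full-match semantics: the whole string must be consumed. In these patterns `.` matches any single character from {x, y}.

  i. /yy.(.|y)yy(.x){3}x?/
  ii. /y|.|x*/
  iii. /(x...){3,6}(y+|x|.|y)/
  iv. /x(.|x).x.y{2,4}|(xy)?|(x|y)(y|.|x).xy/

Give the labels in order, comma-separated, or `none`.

i → match
ii → no match
iii → no match — must start with `x`
iv → no match

i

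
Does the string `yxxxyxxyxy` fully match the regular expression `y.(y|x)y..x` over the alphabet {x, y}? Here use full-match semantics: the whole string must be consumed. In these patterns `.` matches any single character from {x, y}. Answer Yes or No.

Every match must end with `x`, but `yxxxyxxyxy` does not.

No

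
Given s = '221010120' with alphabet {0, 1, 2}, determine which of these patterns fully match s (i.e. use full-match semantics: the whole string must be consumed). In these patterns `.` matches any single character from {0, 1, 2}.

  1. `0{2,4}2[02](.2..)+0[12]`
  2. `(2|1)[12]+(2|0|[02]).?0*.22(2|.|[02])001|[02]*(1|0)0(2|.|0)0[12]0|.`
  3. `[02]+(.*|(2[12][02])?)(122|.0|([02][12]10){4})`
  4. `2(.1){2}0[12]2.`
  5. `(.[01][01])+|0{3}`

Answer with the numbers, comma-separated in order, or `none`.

3, 4

1 → no match — must start with '0'
2 → no match
3 → match
4 → match
5 → no match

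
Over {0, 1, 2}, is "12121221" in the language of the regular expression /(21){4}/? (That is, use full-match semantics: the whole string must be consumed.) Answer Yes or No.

Every match must start with "21", but "12121221" does not.

No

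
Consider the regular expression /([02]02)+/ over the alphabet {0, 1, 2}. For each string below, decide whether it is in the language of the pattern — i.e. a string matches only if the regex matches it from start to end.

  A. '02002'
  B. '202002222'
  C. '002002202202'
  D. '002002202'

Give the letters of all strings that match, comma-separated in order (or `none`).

C, D

A → no match
B → no match — must end with '02'
C → match
D → match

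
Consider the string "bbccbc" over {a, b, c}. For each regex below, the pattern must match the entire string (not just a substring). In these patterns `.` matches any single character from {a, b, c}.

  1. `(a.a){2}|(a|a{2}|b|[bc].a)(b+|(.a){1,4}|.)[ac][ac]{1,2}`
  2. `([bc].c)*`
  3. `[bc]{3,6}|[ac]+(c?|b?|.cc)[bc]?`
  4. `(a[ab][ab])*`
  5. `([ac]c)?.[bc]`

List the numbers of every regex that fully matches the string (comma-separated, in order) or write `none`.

1 → no match
2 → match
3 → match
4 → no match
5 → no match

2, 3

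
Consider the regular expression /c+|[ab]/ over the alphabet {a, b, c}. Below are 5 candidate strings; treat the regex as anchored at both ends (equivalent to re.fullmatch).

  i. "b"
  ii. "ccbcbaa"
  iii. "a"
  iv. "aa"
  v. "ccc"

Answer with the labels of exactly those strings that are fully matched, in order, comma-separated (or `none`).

i → match
ii → no match
iii → match
iv → no match
v → match

i, iii, v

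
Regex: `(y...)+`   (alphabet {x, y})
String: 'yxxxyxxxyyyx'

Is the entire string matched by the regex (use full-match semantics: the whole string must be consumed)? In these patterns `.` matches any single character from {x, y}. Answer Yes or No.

Yes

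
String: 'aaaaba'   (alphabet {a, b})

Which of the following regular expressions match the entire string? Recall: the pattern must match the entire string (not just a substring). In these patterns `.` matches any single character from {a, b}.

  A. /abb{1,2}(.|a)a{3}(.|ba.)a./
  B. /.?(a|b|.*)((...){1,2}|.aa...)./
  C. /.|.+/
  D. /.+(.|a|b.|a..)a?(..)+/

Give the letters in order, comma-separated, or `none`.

B, C, D

A → no match — must start with 'abb'
B → match
C → match
D → match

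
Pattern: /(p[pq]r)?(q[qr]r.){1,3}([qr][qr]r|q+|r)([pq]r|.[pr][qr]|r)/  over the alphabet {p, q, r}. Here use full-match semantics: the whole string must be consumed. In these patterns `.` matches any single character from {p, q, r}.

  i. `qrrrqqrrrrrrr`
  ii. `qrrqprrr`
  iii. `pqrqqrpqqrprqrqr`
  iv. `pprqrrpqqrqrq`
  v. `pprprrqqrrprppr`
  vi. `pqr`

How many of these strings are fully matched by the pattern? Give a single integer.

2

i → no match
ii. `qrrqprrr` → no match
iii → match
iv → match
v → no match
vi. `pqr` → no match
Total matched: 2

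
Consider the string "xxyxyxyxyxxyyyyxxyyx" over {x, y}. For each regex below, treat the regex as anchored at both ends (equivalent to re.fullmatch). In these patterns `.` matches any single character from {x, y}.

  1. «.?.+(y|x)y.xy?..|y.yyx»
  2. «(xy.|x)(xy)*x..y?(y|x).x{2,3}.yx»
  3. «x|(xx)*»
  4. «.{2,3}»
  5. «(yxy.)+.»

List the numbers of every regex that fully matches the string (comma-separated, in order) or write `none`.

1, 2

1 → match
2 → match
3 → no match
4 → no match
5 → no match — must start with "yxy"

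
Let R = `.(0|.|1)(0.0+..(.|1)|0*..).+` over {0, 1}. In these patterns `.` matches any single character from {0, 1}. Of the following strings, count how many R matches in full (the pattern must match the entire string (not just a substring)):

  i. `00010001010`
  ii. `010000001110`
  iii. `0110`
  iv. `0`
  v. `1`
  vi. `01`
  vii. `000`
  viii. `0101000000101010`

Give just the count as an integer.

i → match
ii → match
iii → no match
iv → no match
v → no match
vi → no match
vii → no match
viii → match
Total matched: 3

3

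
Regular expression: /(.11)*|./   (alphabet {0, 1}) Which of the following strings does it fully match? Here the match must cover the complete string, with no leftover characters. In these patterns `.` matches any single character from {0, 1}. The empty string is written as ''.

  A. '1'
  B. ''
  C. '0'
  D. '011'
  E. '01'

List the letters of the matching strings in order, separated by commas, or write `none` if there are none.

A. '1' → match
B. '' → match
C. '0' → match
D. '011' → match
E. '01' → no match

A, B, C, D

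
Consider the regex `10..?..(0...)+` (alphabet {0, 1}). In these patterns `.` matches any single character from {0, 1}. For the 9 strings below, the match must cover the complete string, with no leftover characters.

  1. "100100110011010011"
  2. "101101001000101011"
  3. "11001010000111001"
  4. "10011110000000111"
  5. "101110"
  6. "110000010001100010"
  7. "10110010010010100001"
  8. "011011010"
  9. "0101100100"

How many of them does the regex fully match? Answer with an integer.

1 → no match
2 → no match
3 → no match — must start with "10"
4 → no match
5 → no match
6 → no match — must start with "10"
7 → no match
8 → no match — must start with "10"
9 → no match — must start with "10"
Total matched: 0

0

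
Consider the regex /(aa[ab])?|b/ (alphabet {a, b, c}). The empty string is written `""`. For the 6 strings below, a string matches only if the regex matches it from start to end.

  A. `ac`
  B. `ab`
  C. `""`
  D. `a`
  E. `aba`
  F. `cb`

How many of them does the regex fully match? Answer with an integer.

A. `ac` → no match
B. `ab` → no match
C. `""` → match
D. `a` → no match
E. `aba` → no match
F. `cb` → no match
Total matched: 1

1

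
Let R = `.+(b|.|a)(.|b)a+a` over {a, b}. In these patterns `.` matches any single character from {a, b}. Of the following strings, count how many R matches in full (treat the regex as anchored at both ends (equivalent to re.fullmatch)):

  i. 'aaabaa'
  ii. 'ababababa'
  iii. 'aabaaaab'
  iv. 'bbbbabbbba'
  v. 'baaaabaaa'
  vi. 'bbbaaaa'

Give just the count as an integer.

i → match
ii → no match — must end with 'aa'
iii → no match — must end with 'aa'
iv → no match — must end with 'aa'
v → match
vi → match
Total matched: 3

3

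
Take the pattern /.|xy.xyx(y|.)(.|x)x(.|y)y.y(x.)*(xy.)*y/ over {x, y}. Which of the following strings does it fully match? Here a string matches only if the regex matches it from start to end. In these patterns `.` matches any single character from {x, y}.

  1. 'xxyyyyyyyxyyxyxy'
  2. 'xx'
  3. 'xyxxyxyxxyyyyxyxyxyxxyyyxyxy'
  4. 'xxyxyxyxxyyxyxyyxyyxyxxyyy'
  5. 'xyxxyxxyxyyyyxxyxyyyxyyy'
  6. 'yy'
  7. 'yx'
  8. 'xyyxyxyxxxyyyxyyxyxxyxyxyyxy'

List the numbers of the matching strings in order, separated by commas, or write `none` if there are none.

1 → no match
2. 'xx' → no match
3 → no match
4 → no match
5 → no match
6. 'yy' → no match
7. 'yx' → no match
8 → no match

none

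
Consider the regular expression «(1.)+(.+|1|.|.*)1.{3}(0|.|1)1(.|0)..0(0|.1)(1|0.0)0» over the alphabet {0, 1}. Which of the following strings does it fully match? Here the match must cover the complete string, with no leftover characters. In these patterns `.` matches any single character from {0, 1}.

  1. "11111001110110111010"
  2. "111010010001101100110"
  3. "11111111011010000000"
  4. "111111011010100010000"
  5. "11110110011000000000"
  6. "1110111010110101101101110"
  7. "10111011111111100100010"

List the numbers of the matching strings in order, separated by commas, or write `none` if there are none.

1 → no match
2 → match
3 → match
4 → match
5 → match
6 → match
7 → no match

2, 3, 4, 5, 6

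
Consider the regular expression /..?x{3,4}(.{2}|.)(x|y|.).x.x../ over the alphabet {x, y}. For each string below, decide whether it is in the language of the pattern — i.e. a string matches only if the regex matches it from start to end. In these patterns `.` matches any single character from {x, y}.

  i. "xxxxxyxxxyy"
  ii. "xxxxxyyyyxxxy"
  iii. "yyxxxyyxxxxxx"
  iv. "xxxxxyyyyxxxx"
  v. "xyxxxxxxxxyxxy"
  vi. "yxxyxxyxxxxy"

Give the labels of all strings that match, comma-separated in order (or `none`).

iii, v

i → no match
ii → no match
iii → match
iv → no match
v → match
vi → no match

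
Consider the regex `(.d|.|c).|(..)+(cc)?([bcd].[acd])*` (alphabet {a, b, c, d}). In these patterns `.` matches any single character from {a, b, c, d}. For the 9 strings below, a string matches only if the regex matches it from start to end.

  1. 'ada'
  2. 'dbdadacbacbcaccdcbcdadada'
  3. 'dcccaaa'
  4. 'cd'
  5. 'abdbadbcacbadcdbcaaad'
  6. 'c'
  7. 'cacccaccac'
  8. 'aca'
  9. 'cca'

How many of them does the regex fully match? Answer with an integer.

1 → match
2 → no match
3 → no match
4 → match
5 → no match
6 → no match
7 → match
8 → no match
9 → no match
Total matched: 3

3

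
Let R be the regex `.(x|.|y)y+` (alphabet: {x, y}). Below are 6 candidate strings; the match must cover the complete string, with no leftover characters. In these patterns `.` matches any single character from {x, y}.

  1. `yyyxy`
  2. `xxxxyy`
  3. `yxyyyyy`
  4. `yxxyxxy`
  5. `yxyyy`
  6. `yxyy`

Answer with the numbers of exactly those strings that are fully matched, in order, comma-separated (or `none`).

1 → no match
2 → no match
3 → match
4 → no match
5 → match
6 → match

3, 5, 6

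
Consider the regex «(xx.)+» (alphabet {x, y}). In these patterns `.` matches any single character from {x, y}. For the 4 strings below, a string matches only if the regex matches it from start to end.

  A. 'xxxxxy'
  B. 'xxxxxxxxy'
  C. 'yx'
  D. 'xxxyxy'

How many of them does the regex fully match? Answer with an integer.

2

A → match
B → match
C → no match — must start with 'xx'
D → no match
Total matched: 2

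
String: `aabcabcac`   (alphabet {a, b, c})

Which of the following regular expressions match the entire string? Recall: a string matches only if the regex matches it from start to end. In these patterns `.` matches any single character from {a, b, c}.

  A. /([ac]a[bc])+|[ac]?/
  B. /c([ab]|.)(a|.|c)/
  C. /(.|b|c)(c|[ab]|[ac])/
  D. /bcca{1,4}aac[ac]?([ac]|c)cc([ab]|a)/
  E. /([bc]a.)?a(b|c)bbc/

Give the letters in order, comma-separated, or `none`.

A

A → match
B → no match — must start with `c`
C → no match
D → no match — must start with `bcca`
E → no match — must end with `bbc`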